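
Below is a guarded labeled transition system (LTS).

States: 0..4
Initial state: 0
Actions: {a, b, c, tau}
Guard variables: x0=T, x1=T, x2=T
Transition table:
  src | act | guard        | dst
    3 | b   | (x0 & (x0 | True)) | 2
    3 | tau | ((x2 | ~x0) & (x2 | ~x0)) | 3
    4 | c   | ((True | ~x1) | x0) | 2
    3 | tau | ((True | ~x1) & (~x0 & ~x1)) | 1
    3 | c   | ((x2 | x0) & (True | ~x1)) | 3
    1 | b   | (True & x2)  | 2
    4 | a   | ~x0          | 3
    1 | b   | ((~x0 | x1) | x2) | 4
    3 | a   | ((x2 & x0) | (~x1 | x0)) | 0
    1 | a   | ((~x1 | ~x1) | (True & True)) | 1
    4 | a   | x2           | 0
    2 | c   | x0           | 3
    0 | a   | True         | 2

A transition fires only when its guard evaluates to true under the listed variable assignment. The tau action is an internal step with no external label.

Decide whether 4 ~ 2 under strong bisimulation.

Bisimulation quotient by refinement:
  P[0] = {{0,1,2,3,4}}
  P[1] = {{0},{1},{2},{3},{4}}
5 equivalence class(es) (converged in 2)
4∈{4}, 2∈{2}

Answer: NOT BISIMILAR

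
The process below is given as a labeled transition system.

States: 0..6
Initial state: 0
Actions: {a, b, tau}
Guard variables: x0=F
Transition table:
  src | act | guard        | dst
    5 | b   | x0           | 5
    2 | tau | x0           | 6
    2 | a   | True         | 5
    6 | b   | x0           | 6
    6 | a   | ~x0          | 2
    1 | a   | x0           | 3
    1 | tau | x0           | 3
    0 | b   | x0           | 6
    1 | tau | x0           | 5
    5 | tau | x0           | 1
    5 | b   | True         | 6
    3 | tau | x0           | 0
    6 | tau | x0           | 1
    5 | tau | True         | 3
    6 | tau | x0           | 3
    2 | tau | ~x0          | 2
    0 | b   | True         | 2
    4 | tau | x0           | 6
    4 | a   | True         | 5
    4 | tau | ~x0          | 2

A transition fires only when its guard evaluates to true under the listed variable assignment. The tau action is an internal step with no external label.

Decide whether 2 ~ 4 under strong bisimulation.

Answer: BISIMILAR

Trace:
Compute ~ classes (split until stable):
  π0 = {{0,1,2,3,4,5,6}}
  π1 = {{0},{1,3},{2,4},{5},{6}}
stable after 2 split(s): 5 block(s)
[2]={2,4}  [4]={2,4}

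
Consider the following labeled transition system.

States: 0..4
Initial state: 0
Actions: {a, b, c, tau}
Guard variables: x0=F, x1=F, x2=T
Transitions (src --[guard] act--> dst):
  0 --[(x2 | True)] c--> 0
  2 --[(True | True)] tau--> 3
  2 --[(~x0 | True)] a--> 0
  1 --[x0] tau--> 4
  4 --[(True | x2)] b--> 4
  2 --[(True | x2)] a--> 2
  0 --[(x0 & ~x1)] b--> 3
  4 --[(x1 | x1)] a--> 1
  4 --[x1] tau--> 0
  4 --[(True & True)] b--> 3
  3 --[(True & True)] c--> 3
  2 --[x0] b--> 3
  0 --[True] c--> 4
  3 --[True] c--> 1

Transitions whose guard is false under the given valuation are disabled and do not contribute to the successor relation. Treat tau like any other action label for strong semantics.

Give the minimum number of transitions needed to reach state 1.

Layered search for 1:
  depth 0: {0}
  depth 1: {4}
  depth 2: {3}
  depth 3: {1}
1 enters at depth 3; path c·b·c

Answer: 3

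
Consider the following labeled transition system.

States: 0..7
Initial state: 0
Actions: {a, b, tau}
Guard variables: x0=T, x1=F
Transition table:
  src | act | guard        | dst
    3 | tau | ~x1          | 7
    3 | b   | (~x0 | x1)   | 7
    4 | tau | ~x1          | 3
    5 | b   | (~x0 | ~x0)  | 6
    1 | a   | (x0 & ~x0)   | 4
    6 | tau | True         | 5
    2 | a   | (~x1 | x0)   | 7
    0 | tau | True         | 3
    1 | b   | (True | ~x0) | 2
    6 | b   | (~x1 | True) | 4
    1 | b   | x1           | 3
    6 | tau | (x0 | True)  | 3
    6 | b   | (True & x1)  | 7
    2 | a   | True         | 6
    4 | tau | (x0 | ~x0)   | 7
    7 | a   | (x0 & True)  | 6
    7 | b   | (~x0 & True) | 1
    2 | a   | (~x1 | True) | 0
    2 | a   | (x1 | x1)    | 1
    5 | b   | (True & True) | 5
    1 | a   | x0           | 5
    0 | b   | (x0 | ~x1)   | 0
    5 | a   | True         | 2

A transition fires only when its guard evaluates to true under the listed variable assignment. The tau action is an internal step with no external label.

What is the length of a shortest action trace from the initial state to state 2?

BFS to 2:
  Layer 0: {0}
  Layer 1: {3}
  Layer 2: {7}
  Layer 3: {6}
  Layer 4: {4,5}
  Layer 5: {2}
2 enters at depth 5; path tau·tau·a·tau·a

Answer: 5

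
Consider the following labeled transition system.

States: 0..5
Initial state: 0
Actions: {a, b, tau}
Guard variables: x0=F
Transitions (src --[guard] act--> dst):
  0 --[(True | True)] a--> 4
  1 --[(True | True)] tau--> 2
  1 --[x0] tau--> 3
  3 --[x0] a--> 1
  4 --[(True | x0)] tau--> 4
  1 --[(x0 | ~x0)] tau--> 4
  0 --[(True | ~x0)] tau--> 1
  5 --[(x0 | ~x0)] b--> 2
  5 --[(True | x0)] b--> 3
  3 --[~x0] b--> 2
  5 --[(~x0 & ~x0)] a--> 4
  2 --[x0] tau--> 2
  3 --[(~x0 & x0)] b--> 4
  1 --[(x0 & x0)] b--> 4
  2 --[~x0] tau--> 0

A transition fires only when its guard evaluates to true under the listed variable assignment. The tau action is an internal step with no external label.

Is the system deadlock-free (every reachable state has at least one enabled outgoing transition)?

Reach set: {0,1,2,4}
  0: a→4  tau→1  [2 exit(s)]
  1: tau→2  tau→4  [2 exit(s)]
  2: tau→0  [1 exit(s)]
  4: tau→4  [1 exit(s)]

Answer: DEADLOCK-FREE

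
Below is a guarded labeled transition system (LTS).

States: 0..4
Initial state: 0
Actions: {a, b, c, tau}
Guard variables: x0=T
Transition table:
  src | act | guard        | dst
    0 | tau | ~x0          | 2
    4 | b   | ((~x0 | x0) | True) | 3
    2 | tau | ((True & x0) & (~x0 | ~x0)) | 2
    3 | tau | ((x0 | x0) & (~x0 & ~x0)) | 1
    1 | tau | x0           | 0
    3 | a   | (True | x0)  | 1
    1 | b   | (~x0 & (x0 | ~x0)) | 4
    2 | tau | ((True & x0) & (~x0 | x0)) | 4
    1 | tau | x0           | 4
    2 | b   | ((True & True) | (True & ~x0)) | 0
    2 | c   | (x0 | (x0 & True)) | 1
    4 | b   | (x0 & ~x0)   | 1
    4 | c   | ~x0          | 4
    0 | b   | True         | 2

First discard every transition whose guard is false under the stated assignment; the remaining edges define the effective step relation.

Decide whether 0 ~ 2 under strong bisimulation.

Bisimulation quotient by refinement:
  round 0: {{0,1,2,3,4}}
  round 1: {{0,4},{1},{2},{3}}
  round 2: {{0},{1},{2},{3},{4}}
Fixed point at round 3; 5 class(es).
0∈{0}, 2∈{2}

Answer: NOT BISIMILAR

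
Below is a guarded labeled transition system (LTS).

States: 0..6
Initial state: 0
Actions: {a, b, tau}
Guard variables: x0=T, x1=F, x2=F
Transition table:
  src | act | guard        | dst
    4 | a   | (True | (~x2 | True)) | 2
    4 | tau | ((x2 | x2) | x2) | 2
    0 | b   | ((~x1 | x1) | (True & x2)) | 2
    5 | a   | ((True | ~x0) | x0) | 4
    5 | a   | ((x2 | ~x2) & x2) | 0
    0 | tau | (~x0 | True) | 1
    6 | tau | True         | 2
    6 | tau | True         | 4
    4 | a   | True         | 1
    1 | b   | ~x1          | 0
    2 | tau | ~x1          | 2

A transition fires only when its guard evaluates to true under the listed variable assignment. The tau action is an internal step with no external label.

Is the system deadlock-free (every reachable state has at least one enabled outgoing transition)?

Answer: DEADLOCK-FREE

Trace:
Reachable = {0,1,2}
  0: b→2  tau→1  [2 exit(s)]
  1: b→0  [1 exit(s)]
  2: tau→2  [1 exit(s)]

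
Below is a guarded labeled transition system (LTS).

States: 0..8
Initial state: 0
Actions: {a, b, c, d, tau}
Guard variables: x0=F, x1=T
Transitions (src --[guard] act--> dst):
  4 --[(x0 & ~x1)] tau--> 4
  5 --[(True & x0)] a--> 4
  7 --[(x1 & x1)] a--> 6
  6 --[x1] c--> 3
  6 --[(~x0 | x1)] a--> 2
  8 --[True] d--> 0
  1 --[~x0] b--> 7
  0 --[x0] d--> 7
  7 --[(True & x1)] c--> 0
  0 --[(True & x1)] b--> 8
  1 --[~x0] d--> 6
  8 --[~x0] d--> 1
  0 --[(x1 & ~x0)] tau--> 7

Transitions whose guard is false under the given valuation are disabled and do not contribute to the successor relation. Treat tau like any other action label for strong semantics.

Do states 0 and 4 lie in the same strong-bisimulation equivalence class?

Compute ~ classes (split until stable):
  round 0: {{0,1,2,3,4,5,6,7,8}}
  round 1: {{0},{1},{2,3,4,5},{6,7},{8}}
  round 2: {{0},{1},{2,3,4,5},{6},{7},{8}}
Fixed point at round 3; 6 class(es).
0∈{0}, 4∈{2,3,4,5}

Answer: NOT BISIMILAR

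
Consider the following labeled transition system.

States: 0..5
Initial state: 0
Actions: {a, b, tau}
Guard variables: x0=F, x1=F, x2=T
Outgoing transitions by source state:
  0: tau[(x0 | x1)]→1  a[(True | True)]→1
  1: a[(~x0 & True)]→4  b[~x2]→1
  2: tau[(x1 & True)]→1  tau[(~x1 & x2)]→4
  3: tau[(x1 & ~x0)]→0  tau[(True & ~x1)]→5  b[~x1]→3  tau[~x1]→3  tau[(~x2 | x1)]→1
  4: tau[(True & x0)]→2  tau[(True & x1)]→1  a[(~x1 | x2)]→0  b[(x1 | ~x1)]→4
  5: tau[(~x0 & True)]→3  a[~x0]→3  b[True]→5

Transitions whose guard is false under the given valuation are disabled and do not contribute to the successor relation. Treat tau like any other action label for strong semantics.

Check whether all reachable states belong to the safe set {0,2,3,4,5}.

Inv-set: {0,2,3,4,5}
Reachable = {0,1,4}
  0: safe
  1: outside
  4: safe
counterexample path to 1: a

Answer: INVARIANT VIOLATED at state 1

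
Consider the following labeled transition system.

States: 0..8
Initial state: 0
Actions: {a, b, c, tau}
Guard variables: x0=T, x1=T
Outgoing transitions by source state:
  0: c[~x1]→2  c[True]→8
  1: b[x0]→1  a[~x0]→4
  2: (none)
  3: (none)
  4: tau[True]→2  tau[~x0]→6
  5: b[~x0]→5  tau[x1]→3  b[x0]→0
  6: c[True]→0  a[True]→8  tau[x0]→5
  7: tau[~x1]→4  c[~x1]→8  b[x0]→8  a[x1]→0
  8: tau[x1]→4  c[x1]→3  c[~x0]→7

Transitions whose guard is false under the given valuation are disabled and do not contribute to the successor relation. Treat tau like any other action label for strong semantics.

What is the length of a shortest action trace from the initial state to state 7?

BFS to 7:
  depth 0: {0}
  depth 1: {8}
  depth 2: {3,4}
  depth 3: {2}
7 never appears.

Answer: UNREACHABLE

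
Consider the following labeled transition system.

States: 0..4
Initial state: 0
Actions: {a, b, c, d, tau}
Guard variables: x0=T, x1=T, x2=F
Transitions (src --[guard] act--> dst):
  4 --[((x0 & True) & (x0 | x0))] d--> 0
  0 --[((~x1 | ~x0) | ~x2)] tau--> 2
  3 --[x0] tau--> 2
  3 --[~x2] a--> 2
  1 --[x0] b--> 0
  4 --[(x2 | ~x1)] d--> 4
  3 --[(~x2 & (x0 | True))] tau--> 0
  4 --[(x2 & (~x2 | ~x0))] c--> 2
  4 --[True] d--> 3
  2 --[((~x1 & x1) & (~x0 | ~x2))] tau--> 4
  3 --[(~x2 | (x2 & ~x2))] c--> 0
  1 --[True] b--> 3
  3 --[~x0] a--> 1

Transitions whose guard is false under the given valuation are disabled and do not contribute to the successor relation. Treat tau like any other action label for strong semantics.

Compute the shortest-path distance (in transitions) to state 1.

Breadth-first toward 1:
  Layer 0: {0}
  Layer 1: {2}
1 never appears.

Answer: UNREACHABLE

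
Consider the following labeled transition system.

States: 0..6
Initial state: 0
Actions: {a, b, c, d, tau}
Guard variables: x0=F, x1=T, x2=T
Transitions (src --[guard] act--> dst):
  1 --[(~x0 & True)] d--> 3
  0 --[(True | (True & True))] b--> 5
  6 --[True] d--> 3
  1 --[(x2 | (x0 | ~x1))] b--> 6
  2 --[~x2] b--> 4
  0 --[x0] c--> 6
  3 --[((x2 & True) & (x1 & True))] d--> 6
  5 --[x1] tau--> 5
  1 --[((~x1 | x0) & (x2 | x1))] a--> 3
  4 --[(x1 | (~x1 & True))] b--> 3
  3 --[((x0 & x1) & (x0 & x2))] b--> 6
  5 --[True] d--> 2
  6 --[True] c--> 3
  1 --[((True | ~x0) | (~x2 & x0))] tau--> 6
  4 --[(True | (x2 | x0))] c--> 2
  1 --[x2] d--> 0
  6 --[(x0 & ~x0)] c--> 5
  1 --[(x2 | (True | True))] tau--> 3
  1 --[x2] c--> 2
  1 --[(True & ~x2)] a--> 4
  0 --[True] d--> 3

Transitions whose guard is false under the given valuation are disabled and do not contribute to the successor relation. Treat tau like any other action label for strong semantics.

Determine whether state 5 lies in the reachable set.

Answer: REACHABLE

Working:
15 transition(s) survive guard evaluation.
Layer 0: {0}
Layer 1: {3,5}  now seen {0,3,5}
Layer 2: {2,6}  now seen {0,2,3,5,6}
Reach set: {0,2,3,5,6}
trace reaching 5: b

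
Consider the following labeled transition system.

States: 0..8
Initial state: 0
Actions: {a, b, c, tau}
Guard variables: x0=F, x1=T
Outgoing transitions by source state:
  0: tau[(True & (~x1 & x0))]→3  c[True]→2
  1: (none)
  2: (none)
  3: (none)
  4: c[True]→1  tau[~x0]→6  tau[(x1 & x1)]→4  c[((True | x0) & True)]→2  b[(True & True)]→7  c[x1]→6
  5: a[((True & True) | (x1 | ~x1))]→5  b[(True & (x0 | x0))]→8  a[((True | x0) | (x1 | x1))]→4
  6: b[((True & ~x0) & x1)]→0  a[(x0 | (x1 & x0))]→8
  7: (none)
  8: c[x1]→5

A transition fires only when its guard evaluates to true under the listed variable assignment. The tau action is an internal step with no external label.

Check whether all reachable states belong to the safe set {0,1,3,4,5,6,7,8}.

Allowed set {0,1,3,4,5,6,7,8}
Reachable = {0,2}
  0: ✓
  2: VIOLATES
witness against invariant: c → 2

Answer: INVARIANT VIOLATED at state 2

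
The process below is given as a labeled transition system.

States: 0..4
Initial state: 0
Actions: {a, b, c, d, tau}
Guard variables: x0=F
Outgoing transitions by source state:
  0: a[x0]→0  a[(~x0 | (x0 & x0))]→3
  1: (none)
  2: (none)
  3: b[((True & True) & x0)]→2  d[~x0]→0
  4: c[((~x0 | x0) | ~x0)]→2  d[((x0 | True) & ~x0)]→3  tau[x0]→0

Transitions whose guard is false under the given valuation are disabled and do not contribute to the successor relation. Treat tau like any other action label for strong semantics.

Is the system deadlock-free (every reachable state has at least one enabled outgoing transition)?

Answer: DEADLOCK-FREE

Working:
Reachable = {0,3}
  0: a→3  [deg 1]
  3: d→0  [deg 1]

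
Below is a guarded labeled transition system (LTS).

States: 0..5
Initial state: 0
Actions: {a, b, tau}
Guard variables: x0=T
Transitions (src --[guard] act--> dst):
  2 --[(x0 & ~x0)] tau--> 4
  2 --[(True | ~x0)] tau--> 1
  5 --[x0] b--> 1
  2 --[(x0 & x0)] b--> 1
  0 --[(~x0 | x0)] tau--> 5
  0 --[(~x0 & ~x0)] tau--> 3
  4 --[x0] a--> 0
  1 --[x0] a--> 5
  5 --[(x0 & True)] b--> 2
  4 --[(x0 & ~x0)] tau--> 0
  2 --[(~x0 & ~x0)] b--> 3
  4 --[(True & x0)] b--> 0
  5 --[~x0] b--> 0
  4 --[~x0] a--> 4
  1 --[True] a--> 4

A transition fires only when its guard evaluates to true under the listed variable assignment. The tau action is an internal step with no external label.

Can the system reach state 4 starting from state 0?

Answer: REACHABLE

Trace:
9 transition(s) survive guard evaluation.
L0 = {0}
L1 = {5}  total {0,5}
L2 = {1,2}  total {0,1,2,5}
L3 = {4}  total {0,1,2,4,5}
Reach set: {0,1,2,4,5}
witness 4: tau·b·a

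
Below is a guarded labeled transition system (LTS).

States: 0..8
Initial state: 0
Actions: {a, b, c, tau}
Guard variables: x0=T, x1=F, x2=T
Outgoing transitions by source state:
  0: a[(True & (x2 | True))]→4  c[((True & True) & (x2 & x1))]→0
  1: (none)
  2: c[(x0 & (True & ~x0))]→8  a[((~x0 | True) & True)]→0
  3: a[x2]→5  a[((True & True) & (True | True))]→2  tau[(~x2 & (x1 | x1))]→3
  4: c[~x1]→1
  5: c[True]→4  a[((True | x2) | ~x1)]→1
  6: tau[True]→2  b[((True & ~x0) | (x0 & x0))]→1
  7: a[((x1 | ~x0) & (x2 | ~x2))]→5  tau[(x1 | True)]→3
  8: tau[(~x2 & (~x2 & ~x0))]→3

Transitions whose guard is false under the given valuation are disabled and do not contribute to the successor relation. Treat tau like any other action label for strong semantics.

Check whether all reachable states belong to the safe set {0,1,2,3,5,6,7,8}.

Answer: INVARIANT VIOLATED at state 4

Working:
Safe = {0,1,2,3,5,6,7,8}
Reachable = {0,1,4}
  0: ✓
  1: ✓
  4: outside
counterexample path to 4: a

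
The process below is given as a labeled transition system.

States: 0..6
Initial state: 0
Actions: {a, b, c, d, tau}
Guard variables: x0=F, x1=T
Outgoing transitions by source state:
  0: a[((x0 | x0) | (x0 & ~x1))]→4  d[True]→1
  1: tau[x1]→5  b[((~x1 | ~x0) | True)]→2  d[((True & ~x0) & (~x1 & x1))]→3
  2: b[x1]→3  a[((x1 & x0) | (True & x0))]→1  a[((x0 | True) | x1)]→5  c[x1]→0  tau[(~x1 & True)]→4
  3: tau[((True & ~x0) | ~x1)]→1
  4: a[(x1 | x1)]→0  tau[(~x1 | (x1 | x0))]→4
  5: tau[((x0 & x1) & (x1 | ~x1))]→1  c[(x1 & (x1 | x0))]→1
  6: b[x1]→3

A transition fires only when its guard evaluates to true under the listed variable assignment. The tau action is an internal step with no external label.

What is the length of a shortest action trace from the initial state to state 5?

Answer: 2

Trace:
Layered search for 5:
  depth 0: {0}
  depth 1: {1}
  depth 2: {2,5}
depth(5)=2, e.g. d·tau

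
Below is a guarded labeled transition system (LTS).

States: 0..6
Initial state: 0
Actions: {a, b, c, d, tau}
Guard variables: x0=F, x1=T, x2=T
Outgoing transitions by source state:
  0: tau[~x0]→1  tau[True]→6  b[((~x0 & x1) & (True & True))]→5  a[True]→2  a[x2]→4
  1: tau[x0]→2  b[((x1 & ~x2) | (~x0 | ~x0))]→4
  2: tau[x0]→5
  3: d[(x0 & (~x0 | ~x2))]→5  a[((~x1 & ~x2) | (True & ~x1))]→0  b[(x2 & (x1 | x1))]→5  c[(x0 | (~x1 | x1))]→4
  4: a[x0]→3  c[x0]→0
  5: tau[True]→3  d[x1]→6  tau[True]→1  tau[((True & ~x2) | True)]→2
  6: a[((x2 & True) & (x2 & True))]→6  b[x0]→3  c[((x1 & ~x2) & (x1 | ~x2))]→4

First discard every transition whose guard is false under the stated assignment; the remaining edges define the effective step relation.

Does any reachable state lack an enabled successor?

Answer: DEADLOCK at state 2

Analysis:
Reachable = {0,1,2,3,4,5,6}
  0: a→2  a→4  b→5  tau→1  tau→6  [5 out]
  1: b→4  [1 out]
  2: ∅  [STUCK]
  3: b→5  c→4  [2 out]
  4: ∅  [STUCK]
  5: d→6  tau→1  tau→2  tau→3  [4 out]
  6: a→6  [1 out]
Path to 2: a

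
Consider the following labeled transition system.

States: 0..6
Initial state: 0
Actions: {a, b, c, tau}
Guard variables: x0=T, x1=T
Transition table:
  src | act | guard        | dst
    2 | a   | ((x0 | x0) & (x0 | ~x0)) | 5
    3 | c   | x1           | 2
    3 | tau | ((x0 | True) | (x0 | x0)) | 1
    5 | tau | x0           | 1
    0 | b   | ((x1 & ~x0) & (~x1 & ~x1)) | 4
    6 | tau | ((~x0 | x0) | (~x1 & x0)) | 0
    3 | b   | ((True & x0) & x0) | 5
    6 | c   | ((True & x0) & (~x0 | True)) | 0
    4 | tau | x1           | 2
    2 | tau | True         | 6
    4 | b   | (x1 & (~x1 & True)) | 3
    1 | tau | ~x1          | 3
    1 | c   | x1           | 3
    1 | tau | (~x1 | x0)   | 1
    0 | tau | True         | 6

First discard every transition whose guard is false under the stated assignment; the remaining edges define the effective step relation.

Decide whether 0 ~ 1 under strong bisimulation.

Refine partition for ~:
  round 0: {{0,1,2,3,4,5,6}}
  round 1: {{0,4,5},{1,6},{2},{3}}
  round 2: {{0,5},{1},{2},{3},{4},{6}}
  round 3: {{0},{1},{2},{3},{4},{5},{6}}
Fixed point at round 4; 7 class(es).
[0]={0}  [1]={1}

Answer: NOT BISIMILAR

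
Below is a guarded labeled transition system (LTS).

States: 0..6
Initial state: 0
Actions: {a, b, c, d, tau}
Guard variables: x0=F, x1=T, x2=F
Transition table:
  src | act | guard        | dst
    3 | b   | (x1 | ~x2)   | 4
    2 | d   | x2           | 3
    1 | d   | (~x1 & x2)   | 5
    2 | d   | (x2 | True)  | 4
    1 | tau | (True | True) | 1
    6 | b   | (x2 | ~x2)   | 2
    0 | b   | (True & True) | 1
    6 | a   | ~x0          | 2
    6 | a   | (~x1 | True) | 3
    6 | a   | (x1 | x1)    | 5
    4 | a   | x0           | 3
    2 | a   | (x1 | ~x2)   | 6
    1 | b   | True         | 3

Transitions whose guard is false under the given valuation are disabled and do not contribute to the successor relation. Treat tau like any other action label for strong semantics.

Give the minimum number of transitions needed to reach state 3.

Answer: 2

Working:
BFS to 3:
  Layer 0: {0}
  Layer 1: {1}
  Layer 2: {3}
3 enters at depth 2; path b·b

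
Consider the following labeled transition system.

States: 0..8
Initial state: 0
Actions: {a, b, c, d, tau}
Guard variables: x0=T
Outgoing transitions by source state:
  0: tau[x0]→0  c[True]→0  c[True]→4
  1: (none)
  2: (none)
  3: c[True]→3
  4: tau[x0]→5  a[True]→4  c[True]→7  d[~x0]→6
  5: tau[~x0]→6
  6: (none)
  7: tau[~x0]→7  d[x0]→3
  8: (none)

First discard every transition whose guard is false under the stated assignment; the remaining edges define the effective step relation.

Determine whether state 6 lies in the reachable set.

8 transition(s) survive guard evaluation.
Layer 0: {0}
Layer 1: {4}  now seen {0,4}
Layer 2: {5,7}  now seen {0,4,5,7}
Layer 3: {3}  now seen {0,3,4,5,7}
R = {0,3,4,5,7}

Answer: UNREACHABLE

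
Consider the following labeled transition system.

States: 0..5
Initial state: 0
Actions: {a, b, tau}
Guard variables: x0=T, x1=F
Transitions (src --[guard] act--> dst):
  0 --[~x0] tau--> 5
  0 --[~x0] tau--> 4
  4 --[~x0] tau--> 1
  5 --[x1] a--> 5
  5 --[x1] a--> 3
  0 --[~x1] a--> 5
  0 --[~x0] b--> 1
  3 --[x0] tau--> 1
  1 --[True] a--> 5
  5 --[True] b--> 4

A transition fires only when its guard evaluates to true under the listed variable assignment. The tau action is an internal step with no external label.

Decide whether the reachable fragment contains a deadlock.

Reachable = {0,4,5}
  0: a→5  [1 out]
  4: ∅  [no exit]
  5: b→4  [1 out]
witness 4: a·b

Answer: DEADLOCK at state 4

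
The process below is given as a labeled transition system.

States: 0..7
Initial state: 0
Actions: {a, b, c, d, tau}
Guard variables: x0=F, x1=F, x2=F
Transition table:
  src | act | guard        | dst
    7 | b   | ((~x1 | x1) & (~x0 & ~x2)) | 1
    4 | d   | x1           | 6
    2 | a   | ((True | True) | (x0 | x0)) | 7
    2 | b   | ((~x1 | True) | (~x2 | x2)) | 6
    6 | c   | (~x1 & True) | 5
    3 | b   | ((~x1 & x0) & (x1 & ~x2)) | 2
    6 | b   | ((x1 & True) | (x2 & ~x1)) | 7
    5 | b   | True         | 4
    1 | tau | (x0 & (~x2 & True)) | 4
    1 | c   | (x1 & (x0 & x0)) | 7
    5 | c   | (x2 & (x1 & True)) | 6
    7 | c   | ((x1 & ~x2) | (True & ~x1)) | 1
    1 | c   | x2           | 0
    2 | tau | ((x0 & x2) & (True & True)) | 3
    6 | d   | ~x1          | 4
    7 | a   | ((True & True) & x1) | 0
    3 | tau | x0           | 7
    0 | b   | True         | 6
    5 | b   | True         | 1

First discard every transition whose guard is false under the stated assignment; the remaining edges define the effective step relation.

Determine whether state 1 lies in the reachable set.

Guard filter leaves 9 enabled edge(s).
L0 = {0}
L1 = {6}  now seen {0,6}
L2 = {4,5}  now seen {0,4,5,6}
L3 = {1}  now seen {0,1,4,5,6}
Reachable = {0,1,4,5,6}
trace reaching 1: b·c·b

Answer: REACHABLE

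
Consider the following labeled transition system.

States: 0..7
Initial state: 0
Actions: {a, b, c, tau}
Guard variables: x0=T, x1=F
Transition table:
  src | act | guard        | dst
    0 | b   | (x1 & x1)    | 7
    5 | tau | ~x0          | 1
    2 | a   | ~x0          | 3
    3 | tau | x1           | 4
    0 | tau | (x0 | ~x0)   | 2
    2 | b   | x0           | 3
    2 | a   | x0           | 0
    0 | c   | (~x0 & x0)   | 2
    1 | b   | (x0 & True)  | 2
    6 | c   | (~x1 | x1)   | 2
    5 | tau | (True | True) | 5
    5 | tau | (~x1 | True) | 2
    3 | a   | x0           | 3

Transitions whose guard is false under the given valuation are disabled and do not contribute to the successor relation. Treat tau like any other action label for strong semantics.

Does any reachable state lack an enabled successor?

Answer: DEADLOCK-FREE

Trace:
R = {0,2,3}
  0: tau→2  [deg 1]
  2: a→0  b→3  [deg 2]
  3: a→3  [deg 1]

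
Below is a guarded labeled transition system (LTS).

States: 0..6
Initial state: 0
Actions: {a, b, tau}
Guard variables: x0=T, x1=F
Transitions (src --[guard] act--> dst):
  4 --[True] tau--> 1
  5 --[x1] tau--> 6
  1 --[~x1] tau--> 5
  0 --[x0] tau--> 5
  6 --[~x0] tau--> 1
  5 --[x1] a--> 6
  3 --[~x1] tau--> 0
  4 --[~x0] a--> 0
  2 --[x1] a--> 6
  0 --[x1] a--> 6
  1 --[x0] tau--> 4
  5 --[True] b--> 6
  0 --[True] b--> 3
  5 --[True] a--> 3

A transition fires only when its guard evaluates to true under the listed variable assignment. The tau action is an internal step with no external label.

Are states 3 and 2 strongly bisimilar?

Bisimulation quotient by refinement:
  π0 = {{0,1,2,3,4,5,6}}
  π1 = {{0},{1,3,4},{2,6},{5}}
  π2 = {{0},{1},{2,6},{3},{4},{5}}
stable after 3 split(s): 6 block(s)
3∈{3}, 2∈{2,6}

Answer: NOT BISIMILAR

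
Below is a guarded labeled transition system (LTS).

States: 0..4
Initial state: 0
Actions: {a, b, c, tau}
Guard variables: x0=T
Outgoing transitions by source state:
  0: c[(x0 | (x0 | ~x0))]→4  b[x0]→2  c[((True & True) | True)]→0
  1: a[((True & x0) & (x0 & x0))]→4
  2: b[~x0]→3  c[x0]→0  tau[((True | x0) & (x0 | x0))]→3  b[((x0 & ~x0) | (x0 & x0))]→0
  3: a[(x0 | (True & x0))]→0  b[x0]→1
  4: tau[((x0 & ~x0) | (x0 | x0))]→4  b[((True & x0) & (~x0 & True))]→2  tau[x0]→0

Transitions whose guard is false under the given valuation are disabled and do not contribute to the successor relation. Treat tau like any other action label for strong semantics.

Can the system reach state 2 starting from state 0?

Guard filter leaves 11 enabled edge(s).
L0 = {0}
L1 = {2,4}  now seen {0,2,4}
L2 = {3}  now seen {0,2,3,4}
L3 = {1}  now seen {0,1,2,3,4}
R = {0,1,2,3,4}
trace reaching 2: b

Answer: REACHABLE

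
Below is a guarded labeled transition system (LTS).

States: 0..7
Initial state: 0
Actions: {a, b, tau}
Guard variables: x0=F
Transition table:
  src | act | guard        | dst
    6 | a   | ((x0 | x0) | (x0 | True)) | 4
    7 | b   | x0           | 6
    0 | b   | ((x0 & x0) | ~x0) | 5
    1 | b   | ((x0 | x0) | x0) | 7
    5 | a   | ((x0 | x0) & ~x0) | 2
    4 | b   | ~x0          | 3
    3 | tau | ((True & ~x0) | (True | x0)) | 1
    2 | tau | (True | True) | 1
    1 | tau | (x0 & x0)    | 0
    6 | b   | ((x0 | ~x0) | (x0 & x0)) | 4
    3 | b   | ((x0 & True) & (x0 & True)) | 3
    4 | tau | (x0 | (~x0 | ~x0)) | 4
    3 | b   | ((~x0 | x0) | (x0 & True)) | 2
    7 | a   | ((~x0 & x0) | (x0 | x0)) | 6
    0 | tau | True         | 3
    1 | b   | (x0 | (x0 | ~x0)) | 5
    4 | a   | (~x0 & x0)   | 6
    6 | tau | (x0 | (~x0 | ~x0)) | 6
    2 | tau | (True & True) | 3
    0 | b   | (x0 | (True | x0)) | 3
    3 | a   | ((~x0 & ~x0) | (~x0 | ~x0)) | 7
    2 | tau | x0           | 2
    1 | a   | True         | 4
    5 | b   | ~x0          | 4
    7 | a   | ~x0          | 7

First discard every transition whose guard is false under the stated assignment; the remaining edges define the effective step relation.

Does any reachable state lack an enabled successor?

Answer: DEADLOCK-FREE

Working:
R = {0,1,2,3,4,5,7}
  0: b→3  b→5  tau→3  [deg 3]
  1: a→4  b→5  [deg 2]
  2: tau→1  tau→3  [deg 2]
  3: a→7  b→2  tau→1  [deg 3]
  4: b→3  tau→4  [deg 2]
  5: b→4  [deg 1]
  7: a→7  [deg 1]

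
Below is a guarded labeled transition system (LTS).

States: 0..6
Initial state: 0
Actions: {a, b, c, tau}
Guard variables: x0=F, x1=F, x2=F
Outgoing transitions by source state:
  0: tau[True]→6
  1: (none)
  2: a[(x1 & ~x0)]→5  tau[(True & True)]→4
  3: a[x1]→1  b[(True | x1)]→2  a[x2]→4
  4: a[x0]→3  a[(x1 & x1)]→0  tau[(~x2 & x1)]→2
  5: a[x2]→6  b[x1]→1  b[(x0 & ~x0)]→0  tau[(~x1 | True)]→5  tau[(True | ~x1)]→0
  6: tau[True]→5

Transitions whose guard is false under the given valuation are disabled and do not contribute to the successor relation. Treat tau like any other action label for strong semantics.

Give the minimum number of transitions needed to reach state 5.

Answer: 2

Trace:
Breadth-first toward 5:
  Layer 0: {0}
  Layer 1: {6}
  Layer 2: {5}
depth(5)=2, e.g. tau·tau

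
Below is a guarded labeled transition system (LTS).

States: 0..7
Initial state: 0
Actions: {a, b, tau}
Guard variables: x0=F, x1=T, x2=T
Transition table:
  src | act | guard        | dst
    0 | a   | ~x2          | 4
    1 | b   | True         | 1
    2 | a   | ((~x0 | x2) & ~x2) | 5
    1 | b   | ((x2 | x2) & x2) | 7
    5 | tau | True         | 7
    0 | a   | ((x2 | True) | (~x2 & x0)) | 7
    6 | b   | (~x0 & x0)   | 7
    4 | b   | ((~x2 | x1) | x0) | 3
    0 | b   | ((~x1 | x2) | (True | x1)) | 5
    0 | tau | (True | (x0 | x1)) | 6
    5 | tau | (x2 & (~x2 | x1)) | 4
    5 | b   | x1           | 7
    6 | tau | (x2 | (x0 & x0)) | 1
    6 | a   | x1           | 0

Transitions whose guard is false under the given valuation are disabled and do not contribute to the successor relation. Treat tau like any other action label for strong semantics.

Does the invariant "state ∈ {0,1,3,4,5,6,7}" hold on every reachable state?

Answer: INVARIANT HOLDS

Analysis:
Inv-set: {0,1,3,4,5,6,7}
R = {0,1,3,4,5,6,7}
  0: safe
  1: safe
  3: safe
  4: safe
  5: safe
  6: safe
  7: safe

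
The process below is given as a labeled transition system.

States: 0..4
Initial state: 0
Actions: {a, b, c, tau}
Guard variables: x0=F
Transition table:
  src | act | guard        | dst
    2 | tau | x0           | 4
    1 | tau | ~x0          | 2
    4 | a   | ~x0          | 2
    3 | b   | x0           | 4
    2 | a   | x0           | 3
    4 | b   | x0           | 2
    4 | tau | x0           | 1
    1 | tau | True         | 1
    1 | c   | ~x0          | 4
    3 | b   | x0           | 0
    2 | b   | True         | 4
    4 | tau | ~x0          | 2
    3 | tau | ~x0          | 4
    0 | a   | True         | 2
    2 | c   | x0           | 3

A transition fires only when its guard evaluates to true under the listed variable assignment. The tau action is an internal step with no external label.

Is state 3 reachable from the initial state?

Answer: UNREACHABLE

Analysis:
Guard filter leaves 8 enabled edge(s).
depth 0: {0}
depth 1: {2}  cumulative {0,2}
depth 2: {4}  cumulative {0,2,4}
Reachable = {0,2,4}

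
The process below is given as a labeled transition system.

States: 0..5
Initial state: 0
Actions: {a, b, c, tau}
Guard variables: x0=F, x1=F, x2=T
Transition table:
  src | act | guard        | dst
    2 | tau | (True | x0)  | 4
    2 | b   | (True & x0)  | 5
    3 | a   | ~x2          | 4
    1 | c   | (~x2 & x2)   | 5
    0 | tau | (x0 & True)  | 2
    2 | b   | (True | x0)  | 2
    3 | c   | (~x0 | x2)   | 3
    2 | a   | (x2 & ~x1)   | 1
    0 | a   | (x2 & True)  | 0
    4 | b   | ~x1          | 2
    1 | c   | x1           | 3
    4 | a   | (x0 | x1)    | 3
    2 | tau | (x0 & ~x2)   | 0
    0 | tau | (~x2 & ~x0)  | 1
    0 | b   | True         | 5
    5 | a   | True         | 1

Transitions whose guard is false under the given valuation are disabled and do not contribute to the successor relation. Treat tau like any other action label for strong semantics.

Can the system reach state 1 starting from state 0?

Answer: REACHABLE

Working:
After dropping false guards: 8 live edges.
Layer 0: {0}
Layer 1: {5}  total {0,5}
Layer 2: {1}  total {0,1,5}
Reach set: {0,1,5}
witness 1: b·a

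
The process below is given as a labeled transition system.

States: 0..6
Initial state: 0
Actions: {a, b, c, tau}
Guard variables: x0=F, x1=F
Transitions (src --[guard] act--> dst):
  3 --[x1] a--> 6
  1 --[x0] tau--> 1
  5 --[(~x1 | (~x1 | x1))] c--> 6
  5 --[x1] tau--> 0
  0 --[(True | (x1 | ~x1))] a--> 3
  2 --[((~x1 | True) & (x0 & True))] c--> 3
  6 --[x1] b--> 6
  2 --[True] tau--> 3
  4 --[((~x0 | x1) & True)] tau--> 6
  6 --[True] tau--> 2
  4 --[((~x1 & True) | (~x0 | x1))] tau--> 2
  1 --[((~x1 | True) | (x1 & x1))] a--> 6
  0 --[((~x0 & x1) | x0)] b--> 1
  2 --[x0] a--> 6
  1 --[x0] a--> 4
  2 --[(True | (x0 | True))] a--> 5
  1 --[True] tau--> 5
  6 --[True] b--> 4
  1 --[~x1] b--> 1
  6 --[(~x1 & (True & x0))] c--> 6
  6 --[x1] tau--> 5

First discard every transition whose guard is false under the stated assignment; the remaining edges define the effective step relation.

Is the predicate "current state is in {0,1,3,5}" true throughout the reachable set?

Inv-set: {0,1,3,5}
Reachable = {0,3}
  0: ✓
  3: ✓

Answer: INVARIANT HOLDS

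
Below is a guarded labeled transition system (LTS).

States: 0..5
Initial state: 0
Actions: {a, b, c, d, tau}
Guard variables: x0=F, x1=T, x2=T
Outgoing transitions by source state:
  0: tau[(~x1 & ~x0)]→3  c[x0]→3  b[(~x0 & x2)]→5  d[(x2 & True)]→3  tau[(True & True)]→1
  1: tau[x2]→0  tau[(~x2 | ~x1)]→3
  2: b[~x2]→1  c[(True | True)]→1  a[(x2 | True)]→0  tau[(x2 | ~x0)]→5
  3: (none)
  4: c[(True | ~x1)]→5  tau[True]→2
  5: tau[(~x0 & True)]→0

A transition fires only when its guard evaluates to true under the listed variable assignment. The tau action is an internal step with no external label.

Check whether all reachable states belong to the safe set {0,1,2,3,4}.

Answer: INVARIANT VIOLATED at state 5

Trace:
Allowed set {0,1,2,3,4}
R = {0,1,3,5}
  0: ✓
  1: ✓
  3: ✓
  5: ✗ unsafe
counterexample path to 5: b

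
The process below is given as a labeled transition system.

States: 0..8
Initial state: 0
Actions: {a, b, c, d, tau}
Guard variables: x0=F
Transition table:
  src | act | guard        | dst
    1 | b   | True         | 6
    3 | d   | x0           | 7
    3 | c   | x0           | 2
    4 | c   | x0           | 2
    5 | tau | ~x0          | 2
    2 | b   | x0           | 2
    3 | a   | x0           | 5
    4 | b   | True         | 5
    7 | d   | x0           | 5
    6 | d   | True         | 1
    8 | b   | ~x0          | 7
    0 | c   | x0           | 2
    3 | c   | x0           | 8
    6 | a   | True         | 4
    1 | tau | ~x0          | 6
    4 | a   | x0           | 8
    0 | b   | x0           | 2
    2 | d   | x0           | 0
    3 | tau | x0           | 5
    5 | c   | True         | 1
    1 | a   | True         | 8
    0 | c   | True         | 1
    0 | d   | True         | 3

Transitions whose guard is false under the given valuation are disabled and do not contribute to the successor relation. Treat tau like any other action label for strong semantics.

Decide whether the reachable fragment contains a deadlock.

Answer: DEADLOCK at state 2

Analysis:
R = {0,1,2,3,4,5,6,7,8}
  0: c→1  d→3  [2 exit(s)]
  1: a→8  b→6  tau→6  [3 exit(s)]
  2: ∅  [deadlock]
  3: ∅  [deadlock]
  4: b→5  [1 exit(s)]
  5: c→1  tau→2  [2 exit(s)]
  6: a→4  d→1  [2 exit(s)]
  7: ∅  [deadlock]
  8: b→7  [1 exit(s)]
witness 2: c·b·a·b·tau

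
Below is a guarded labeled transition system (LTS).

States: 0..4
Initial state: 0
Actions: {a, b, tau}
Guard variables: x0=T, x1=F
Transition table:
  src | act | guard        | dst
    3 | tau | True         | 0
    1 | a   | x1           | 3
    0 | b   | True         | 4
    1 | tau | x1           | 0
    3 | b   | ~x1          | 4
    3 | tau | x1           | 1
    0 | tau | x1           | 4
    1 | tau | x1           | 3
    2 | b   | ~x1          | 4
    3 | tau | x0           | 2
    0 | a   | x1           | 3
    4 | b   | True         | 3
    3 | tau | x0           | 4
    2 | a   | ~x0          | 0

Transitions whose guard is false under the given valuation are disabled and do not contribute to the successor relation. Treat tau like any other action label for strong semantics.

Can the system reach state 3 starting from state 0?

After dropping false guards: 7 live edges.
L0 = {0}
L1 = {4}  cumulative {0,4}
L2 = {3}  cumulative {0,3,4}
L3 = {2}  cumulative {0,2,3,4}
R = {0,2,3,4}
Path to 3: b·b

Answer: REACHABLE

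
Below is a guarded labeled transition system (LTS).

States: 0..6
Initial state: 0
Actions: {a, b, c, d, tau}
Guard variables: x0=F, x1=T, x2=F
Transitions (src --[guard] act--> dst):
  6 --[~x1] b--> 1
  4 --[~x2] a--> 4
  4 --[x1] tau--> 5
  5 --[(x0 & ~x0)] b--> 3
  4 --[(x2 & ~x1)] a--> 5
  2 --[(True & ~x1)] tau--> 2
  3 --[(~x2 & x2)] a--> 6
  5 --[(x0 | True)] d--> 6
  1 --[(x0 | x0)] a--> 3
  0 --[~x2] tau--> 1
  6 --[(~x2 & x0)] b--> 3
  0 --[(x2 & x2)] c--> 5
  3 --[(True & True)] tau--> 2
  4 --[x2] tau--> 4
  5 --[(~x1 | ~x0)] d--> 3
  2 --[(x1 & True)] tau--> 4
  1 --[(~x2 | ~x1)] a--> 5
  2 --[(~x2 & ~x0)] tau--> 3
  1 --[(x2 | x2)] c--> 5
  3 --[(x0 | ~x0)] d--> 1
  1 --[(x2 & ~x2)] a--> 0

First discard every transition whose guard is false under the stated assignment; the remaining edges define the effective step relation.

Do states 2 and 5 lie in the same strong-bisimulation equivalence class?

Answer: NOT BISIMILAR

Trace:
Bisimulation quotient by refinement:
  π0 = {{0,1,2,3,4,5,6}}
  π1 = {{0,2},{1},{3},{4},{5},{6}}
  π2 = {{0},{1},{2},{3},{4},{5},{6}}
stable after 3 split(s): 7 block(s)
class of 2: {2}; class of 5: {5}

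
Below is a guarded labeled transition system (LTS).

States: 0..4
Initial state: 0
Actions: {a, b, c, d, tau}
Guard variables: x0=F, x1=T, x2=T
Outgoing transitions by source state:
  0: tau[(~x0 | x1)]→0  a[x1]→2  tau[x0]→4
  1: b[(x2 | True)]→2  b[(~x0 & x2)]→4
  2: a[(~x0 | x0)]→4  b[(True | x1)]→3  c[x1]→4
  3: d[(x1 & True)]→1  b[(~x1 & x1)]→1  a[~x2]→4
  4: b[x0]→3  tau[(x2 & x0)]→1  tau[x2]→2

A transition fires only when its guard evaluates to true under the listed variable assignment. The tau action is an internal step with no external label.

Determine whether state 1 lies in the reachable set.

Answer: REACHABLE

Trace:
9 transition(s) survive guard evaluation.
depth 0: {0}
depth 1: {2}  cumulative {0,2}
depth 2: {3,4}  cumulative {0,2,3,4}
depth 3: {1}  cumulative {0,1,2,3,4}
Reach set: {0,1,2,3,4}
witness 1: a·b·d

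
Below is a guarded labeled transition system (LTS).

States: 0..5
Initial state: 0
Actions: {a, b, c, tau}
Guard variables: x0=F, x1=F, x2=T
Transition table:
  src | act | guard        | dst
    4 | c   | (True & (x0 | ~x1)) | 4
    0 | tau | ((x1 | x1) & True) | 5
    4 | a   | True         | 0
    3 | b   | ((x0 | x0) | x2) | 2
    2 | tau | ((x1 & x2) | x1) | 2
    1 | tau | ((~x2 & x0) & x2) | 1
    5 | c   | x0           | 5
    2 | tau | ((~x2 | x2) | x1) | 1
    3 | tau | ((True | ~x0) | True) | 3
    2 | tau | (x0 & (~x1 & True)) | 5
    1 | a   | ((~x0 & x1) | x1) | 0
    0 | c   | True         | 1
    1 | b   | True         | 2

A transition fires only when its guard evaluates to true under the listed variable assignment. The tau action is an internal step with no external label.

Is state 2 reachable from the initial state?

7 transition(s) survive guard evaluation.
Layer 0: {0}
Layer 1: {1}  now seen {0,1}
Layer 2: {2}  now seen {0,1,2}
R = {0,1,2}
witness 2: c·b

Answer: REACHABLE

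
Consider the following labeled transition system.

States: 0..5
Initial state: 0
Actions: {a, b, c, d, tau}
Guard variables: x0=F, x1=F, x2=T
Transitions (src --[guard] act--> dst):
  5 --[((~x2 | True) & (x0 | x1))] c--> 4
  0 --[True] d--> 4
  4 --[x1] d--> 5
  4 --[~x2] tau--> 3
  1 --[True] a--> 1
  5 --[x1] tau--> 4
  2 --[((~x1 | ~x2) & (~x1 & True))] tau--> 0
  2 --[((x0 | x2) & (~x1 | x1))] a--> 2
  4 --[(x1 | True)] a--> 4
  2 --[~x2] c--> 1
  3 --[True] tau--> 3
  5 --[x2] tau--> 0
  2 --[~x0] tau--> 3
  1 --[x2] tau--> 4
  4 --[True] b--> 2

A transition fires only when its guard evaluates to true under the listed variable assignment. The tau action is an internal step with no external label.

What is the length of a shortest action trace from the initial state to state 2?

Answer: 2

Working:
BFS to 2:
  Layer 0: {0}
  Layer 1: {4}
  Layer 2: {2}
2 enters at depth 2; path d·b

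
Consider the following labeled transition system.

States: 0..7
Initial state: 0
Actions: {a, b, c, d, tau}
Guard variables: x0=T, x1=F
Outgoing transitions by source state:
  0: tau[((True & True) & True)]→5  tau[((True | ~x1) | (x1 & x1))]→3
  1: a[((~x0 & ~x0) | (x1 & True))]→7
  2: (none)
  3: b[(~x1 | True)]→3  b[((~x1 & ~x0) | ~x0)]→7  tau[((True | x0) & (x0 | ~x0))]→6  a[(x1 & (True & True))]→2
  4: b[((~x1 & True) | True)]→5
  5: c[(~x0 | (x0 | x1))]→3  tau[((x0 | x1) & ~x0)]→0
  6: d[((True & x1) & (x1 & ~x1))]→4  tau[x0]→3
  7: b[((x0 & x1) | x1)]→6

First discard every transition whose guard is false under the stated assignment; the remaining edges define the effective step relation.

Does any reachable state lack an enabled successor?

R = {0,3,5,6}
  0: tau→3  tau→5  [deg 2]
  3: b→3  tau→6  [deg 2]
  5: c→3  [deg 1]
  6: tau→3  [deg 1]

Answer: DEADLOCK-FREE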